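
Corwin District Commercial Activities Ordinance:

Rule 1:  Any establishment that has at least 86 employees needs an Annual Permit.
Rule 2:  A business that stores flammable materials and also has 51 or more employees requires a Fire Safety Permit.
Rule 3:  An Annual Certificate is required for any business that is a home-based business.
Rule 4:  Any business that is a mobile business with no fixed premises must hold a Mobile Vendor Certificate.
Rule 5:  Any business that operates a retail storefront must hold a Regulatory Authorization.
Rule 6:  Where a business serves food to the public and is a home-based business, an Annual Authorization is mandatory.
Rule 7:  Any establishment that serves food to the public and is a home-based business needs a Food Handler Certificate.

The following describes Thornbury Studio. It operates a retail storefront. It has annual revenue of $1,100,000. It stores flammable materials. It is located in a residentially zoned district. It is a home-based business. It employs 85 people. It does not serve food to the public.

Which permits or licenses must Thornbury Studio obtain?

Annual Certificate, Fire Safety Permit, Regulatory Authorization

Rule 1: employees 85 < 86 → Annual Permit not required.
Rule 2: stores flammable materials; employees 85 ≥ 51 → Fire Safety Permit required.
Rule 3: is a home-based business → Annual Certificate required.
Rule 4: is a home-based business (not: is a mobile business with no fixed premises) → Mobile Vendor Certificate not required.
Rule 5: operates a retail storefront → Regulatory Authorization required.
Rule 6: does not serve food to the public; is a home-based business → Annual Authorization not required.
Rule 7: does not serve food to the public; is a home-based business → Food Handler Certificate not required.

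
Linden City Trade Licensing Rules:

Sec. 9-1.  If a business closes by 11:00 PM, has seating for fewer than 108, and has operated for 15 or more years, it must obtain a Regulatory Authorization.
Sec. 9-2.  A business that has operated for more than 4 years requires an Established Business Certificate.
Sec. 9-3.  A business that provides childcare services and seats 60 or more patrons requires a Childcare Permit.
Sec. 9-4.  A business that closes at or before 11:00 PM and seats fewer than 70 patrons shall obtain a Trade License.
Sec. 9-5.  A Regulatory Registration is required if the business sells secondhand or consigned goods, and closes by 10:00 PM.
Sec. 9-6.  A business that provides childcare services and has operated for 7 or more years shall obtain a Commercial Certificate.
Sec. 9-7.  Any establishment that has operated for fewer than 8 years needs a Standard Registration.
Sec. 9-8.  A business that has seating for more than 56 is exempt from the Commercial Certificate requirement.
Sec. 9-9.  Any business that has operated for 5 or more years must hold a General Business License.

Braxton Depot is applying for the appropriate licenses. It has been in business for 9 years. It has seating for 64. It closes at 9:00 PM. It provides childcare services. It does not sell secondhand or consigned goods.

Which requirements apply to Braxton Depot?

Childcare Permit, Established Business Certificate, General Business License, Trade License

Sec. 9-1. closes 9:00 PM, at/before 11:00 PM; seating 64 < 108; years in business 9 < 15 → Regulatory Authorization not required.
Sec. 9-2. years in business 9 > 4 → Established Business Certificate required.
Sec. 9-3. provides childcare services; seating 64 ≥ 60 → Childcare Permit required.
Sec. 9-4. closes 9:00 PM, at/before 11:00 PM; seating 64 < 70 → Trade License required.
Sec. 9-5. does not sell secondhand or consigned goods; closes 9:00 PM, at/before 10:00 PM → Regulatory Registration not required.
Sec. 9-6. provides childcare services; years in business 9 ≥ 7 → Commercial Certificate required.
Sec. 9-7. years in business 9 ≥ 8 → Standard Registration not required.
Sec. 9-8. seating 64 > 56 → exempt from Commercial Certificate.
Sec. 9-9. years in business 9 ≥ 5 → General Business License required.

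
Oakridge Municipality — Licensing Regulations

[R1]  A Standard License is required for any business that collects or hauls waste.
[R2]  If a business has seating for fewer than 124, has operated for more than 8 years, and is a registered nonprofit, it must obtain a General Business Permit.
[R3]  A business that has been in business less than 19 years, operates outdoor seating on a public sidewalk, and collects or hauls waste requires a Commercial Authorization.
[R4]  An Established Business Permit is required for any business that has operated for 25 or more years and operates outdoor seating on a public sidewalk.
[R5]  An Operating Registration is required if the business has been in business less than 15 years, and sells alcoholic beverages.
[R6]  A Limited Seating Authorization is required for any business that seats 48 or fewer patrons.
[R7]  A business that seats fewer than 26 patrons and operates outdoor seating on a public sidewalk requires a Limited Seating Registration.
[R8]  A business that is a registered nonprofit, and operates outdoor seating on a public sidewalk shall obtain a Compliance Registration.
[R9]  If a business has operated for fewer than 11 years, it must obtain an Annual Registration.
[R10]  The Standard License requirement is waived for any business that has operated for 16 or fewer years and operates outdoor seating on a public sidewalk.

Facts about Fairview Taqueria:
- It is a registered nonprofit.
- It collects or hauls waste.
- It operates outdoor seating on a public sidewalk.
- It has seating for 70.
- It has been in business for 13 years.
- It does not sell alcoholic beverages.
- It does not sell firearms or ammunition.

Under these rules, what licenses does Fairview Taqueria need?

Commercial Authorization, Compliance Registration, General Business Permit

[R1] collects or hauls waste → Standard License required.
[R2] seating 70 < 124; years in business 13 > 8; is a registered nonprofit → General Business Permit required.
[R3] years in business 13 < 19; operates outdoor seating on a public sidewalk; collects or hauls waste → Commercial Authorization required.
[R4] years in business 13 < 25; operates outdoor seating on a public sidewalk → Established Business Permit not required.
[R5] years in business 13 < 15; does not sell alcoholic beverages → Operating Registration not required.
[R6] seating 70 > 48 → Limited Seating Authorization not required.
[R7] seating 70 ≥ 26; operates outdoor seating on a public sidewalk → Limited Seating Registration not required.
[R8] is a registered nonprofit; operates outdoor seating on a public sidewalk → Compliance Registration required.
[R9] years in business 13 ≥ 11 → Annual Registration not required.
[R10] years in business 13 ≤ 16; operates outdoor seating on a public sidewalk → exempt from Standard License.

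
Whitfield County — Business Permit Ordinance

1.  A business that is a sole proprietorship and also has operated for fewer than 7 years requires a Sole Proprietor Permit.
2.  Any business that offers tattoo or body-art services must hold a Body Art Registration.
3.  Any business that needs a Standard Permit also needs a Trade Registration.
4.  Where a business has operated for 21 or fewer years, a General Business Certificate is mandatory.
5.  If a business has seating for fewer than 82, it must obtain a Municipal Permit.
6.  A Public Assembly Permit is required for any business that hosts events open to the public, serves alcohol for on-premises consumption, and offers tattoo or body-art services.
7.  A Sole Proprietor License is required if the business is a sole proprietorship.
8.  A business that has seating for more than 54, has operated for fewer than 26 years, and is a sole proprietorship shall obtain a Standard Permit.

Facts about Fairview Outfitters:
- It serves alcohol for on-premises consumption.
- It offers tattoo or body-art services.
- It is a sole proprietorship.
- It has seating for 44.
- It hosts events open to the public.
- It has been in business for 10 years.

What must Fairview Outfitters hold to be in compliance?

Body Art Registration, General Business Certificate, Municipal Permit, Public Assembly Permit, Sole Proprietor License

1. is a sole proprietorship; years in business 10 ≥ 7 → Sole Proprietor Permit not required.
2. offers tattoo or body-art services → Body Art Registration required.
3. Standard Permit is not required → no effect.
4. years in business 10 ≤ 21 → General Business Certificate required.
5. seating 44 < 82 → Municipal Permit required.
6. hosts events open to the public; serves alcohol for on-premises consumption; offers tattoo or body-art services → Public Assembly Permit required.
7. is a sole proprietorship → Sole Proprietor License required.
8. seating 44 ≤ 54; years in business 10 < 26; is a sole proprietorship → Standard Permit not required.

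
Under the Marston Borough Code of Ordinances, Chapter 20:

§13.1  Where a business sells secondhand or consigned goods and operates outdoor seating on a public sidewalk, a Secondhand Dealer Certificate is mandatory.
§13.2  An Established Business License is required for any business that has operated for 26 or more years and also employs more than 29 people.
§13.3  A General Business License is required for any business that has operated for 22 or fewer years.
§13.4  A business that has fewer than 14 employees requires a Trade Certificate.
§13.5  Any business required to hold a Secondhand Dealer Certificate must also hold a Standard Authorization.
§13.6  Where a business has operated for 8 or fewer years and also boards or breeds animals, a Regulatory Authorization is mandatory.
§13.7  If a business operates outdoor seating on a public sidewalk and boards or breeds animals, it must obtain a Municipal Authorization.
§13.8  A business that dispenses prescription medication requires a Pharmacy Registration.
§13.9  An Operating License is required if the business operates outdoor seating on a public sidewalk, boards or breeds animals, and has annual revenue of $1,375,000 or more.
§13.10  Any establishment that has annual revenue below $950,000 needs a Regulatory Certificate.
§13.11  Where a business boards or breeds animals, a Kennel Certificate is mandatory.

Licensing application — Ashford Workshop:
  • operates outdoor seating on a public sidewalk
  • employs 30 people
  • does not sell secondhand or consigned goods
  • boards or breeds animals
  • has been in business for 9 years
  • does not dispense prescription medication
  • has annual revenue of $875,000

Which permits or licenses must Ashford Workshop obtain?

General Business License, Kennel Certificate, Municipal Authorization, Regulatory Certificate

§13.1 does not sell secondhand or consigned goods; operates outdoor seating on a public sidewalk → Secondhand Dealer Certificate not required.
§13.2 years in business 9 < 26; employees 30 > 29 → Established Business License not required.
§13.3 years in business 9 ≤ 22 → General Business License required.
§13.4 employees 30 ≥ 14 → Trade Certificate not required.
§13.5 Secondhand Dealer Certificate is not required → no effect.
§13.6 years in business 9 > 8; boards or breeds animals → Regulatory Authorization not required.
§13.7 operates outdoor seating on a public sidewalk; boards or breeds animals → Municipal Authorization required.
§13.8 does not dispense prescription medication → Pharmacy Registration not required.
§13.9 operates outdoor seating on a public sidewalk; boards or breeds animals; revenue $875,000 < $1,375,000 → Operating License not required.
§13.10 revenue $875,000 < $950,000 → Regulatory Certificate required.
§13.11 boards or breeds animals → Kennel Certificate required.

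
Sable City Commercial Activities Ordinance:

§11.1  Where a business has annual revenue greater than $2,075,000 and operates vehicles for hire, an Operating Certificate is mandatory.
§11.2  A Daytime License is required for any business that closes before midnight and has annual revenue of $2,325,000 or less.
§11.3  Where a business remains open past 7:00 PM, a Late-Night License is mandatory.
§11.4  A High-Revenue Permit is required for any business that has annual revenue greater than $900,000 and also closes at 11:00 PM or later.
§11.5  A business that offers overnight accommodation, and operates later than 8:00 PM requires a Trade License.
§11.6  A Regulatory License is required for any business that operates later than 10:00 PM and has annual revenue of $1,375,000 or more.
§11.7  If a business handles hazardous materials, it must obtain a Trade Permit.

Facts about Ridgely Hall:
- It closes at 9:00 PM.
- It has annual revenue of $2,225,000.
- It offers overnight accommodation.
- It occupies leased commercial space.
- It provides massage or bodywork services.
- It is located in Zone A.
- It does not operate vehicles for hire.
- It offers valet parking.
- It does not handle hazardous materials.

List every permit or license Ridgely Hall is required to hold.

Daytime License, Late-Night License, Trade License

§11.1 revenue $2,225,000 > $2,075,000; does not operate vehicles for hire → Operating Certificate not required.
§11.2 closes 9:00 PM, at/before midnight; revenue $2,225,000 ≤ $2,325,000 → Daytime License required.
§11.3 closes 9:00 PM, after 7:00 PM → Late-Night License required.
§11.4 revenue $2,225,000 > $900,000; closes 9:00 PM, at/before 11:00 PM → High-Revenue Permit not required.
§11.5 offers overnight accommodation; closes 9:00 PM, after 8:00 PM → Trade License required.
§11.6 closes 9:00 PM, at/before 10:00 PM; revenue $2,225,000 ≥ $1,375,000 → Regulatory License not required.
§11.7 does not handle hazardous materials → Trade Permit not required.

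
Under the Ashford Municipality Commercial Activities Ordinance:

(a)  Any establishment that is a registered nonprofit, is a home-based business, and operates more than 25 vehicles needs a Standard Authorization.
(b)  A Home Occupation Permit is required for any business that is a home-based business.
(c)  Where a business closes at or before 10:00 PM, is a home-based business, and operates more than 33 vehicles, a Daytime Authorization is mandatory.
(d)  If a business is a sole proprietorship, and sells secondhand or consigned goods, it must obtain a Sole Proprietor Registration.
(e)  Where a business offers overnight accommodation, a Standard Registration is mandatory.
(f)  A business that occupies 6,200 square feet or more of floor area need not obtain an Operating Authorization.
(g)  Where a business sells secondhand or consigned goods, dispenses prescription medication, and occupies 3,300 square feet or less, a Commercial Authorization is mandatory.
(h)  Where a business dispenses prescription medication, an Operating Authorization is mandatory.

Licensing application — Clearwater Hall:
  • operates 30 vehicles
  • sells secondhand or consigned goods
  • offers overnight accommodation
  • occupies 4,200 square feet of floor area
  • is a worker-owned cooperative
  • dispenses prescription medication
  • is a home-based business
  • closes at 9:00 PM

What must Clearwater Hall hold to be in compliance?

(a) is a worker-owned cooperative (not: is a registered nonprofit); is a home-based business; vehicles 30 > 25 → Standard Authorization not required.
(b) is a home-based business → Home Occupation Permit required.
(c) closes 9:00 PM, at/before 10:00 PM; is a home-based business; vehicles 30 ≤ 33 → Daytime Authorization not required.
(d) is a worker-owned cooperative (not: is a sole proprietorship); sells secondhand or consigned goods → Sole Proprietor Registration not required.
(e) offers overnight accommodation → Standard Registration required.
(f) floor area 4,200 square feet < 6,200 square feet → Operating Authorization exemption does not apply.
(g) sells secondhand or consigned goods; dispenses prescription medication; floor area 4,200 square feet > 3,300 square feet → Commercial Authorization not required.
(h) dispenses prescription medication → Operating Authorization required.

Home Occupation Permit, Operating Authorization, Standard Registration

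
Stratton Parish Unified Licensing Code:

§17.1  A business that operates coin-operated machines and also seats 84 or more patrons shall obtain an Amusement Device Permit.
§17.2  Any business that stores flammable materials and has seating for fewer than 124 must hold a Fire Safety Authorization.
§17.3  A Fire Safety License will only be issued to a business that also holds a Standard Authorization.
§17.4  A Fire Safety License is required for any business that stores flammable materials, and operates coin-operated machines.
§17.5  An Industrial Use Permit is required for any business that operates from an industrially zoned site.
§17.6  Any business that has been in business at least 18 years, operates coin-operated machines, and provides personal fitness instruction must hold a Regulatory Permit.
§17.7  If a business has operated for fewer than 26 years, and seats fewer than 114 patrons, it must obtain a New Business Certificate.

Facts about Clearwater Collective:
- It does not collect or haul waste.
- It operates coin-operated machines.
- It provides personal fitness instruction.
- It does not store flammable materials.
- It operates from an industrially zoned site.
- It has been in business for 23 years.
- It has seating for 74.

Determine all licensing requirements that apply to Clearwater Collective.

Industrial Use Permit, New Business Certificate, Regulatory Permit

§17.1 operates coin-operated machines; seating 74 < 84 → Amusement Device Permit not required.
§17.2 does not store flammable materials; seating 74 < 124 → Fire Safety Authorization not required.
§17.3 Fire Safety License is not required → no effect.
§17.4 does not store flammable materials; operates coin-operated machines → Fire Safety License not required.
§17.5 operates from an industrially zoned site → Industrial Use Permit required.
§17.6 years in business 23 ≥ 18; operates coin-operated machines; provides personal fitness instruction → Regulatory Permit required.
§17.7 years in business 23 < 26; seating 74 < 114 → New Business Certificate required.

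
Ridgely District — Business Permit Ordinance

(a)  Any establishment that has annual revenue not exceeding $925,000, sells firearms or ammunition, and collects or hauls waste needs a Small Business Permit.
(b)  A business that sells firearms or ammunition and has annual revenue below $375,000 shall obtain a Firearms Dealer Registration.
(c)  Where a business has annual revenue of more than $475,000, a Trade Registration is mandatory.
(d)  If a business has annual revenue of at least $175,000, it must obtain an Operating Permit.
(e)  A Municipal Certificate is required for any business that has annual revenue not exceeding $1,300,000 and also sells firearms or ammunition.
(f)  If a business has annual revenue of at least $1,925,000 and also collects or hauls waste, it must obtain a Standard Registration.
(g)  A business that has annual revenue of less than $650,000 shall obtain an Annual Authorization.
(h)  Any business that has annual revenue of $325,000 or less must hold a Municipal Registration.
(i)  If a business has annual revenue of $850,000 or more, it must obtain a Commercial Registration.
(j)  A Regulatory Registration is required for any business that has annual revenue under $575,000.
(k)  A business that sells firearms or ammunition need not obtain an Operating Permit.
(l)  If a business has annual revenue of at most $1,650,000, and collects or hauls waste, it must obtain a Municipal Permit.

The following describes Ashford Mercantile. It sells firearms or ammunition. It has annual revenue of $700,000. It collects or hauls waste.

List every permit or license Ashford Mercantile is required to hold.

Municipal Certificate, Municipal Permit, Small Business Permit, Trade Registration

(a) revenue $700,000 ≤ $925,000; sells firearms or ammunition; collects or hauls waste → Small Business Permit required.
(b) sells firearms or ammunition; revenue $700,000 ≥ $375,000 → Firearms Dealer Registration not required.
(c) revenue $700,000 > $475,000 → Trade Registration required.
(d) revenue $700,000 ≥ $175,000 → Operating Permit required.
(e) revenue $700,000 ≤ $1,300,000; sells firearms or ammunition → Municipal Certificate required.
(f) revenue $700,000 < $1,925,000; collects or hauls waste → Standard Registration not required.
(g) revenue $700,000 ≥ $650,000 → Annual Authorization not required.
(h) revenue $700,000 > $325,000 → Municipal Registration not required.
(i) revenue $700,000 < $850,000 → Commercial Registration not required.
(j) revenue $700,000 ≥ $575,000 → Regulatory Registration not required.
(k) sells firearms or ammunition → exempt from Operating Permit.
(l) revenue $700,000 ≤ $1,650,000; collects or hauls waste → Municipal Permit required.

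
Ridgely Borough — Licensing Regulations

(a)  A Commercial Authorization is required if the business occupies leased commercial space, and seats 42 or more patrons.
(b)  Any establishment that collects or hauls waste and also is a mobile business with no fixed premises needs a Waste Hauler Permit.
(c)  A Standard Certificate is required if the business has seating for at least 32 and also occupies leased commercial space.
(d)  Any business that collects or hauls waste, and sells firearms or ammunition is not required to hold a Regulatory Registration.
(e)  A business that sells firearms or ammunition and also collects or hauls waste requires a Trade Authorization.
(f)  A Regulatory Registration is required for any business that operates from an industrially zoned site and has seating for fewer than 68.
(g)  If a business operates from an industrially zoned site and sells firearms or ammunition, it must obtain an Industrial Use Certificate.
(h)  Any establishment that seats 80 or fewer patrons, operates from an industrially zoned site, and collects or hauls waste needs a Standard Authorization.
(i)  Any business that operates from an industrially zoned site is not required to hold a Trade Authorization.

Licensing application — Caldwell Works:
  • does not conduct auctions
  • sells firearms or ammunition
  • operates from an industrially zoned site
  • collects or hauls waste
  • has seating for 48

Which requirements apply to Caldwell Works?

Industrial Use Certificate, Standard Authorization

(a) operates from an industrially zoned site (not: occupies leased commercial space); seating 48 ≥ 42 → Commercial Authorization not required.
(b) collects or hauls waste; operates from an industrially zoned site (not: is a mobile business with no fixed premises) → Waste Hauler Permit not required.
(c) seating 48 ≥ 32; operates from an industrially zoned site (not: occupies leased commercial space) → Standard Certificate not required.
(d) collects or hauls waste; sells firearms or ammunition → exempt from Regulatory Registration.
(e) sells firearms or ammunition; collects or hauls waste → Trade Authorization required.
(f) operates from an industrially zoned site; seating 48 < 68 → Regulatory Registration required.
(g) operates from an industrially zoned site; sells firearms or ammunition → Industrial Use Certificate required.
(h) seating 48 ≤ 80; operates from an industrially zoned site; collects or hauls waste → Standard Authorization required.
(i) operates from an industrially zoned site → exempt from Trade Authorization.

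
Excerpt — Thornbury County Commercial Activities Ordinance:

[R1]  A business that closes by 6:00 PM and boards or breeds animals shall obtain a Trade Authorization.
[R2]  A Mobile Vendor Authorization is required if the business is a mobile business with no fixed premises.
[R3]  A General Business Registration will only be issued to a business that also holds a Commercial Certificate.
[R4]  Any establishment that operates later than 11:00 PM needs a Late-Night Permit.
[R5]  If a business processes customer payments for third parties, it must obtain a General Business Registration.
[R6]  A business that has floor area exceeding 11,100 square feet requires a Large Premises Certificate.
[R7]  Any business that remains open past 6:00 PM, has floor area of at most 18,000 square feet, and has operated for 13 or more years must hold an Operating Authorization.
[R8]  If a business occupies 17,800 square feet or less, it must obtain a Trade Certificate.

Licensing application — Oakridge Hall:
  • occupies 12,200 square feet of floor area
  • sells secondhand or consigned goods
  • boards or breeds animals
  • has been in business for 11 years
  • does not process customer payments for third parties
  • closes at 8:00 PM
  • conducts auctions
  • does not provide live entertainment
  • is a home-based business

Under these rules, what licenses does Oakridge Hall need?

[R1] closes 8:00 PM, after 6:00 PM; boards or breeds animals → Trade Authorization not required.
[R2] is a home-based business (not: is a mobile business with no fixed premises) → Mobile Vendor Authorization not required.
[R3] General Business Registration is not required → no effect.
[R4] closes 8:00 PM, at/before 11:00 PM → Late-Night Permit not required.
[R5] does not process customer payments for third parties → General Business Registration not required.
[R6] floor area 12,200 square feet > 11,100 square feet → Large Premises Certificate required.
[R7] closes 8:00 PM, after 6:00 PM; floor area 12,200 square feet ≤ 18,000 square feet; years in business 11 < 13 → Operating Authorization not required.
[R8] floor area 12,200 square feet ≤ 17,800 square feet → Trade Certificate required.

Large Premises Certificate, Trade Certificate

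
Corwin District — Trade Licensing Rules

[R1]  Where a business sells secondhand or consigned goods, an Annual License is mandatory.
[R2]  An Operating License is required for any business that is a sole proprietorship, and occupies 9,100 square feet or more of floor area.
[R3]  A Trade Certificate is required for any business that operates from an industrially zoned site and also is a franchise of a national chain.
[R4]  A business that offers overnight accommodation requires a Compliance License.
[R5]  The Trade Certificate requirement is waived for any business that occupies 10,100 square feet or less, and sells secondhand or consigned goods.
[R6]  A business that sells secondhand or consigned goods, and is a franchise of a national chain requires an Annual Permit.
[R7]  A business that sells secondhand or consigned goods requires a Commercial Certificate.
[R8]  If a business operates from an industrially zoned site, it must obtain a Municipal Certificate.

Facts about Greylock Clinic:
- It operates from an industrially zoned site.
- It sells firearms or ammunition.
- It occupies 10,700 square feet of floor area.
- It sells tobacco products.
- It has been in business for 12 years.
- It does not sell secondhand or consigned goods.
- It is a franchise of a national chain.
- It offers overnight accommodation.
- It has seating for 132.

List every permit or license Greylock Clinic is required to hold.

[R1] does not sell secondhand or consigned goods → Annual License not required.
[R2] is a franchise of a national chain (not: is a sole proprietorship); floor area 10,700 square feet ≥ 9,100 square feet → Operating License not required.
[R3] operates from an industrially zoned site; is a franchise of a national chain → Trade Certificate required.
[R4] offers overnight accommodation → Compliance License required.
[R5] floor area 10,700 square feet > 10,100 square feet; does not sell secondhand or consigned goods → Trade Certificate exemption does not apply.
[R6] does not sell secondhand or consigned goods; is a franchise of a national chain → Annual Permit not required.
[R7] does not sell secondhand or consigned goods → Commercial Certificate not required.
[R8] operates from an industrially zoned site → Municipal Certificate required.

Compliance License, Municipal Certificate, Trade Certificate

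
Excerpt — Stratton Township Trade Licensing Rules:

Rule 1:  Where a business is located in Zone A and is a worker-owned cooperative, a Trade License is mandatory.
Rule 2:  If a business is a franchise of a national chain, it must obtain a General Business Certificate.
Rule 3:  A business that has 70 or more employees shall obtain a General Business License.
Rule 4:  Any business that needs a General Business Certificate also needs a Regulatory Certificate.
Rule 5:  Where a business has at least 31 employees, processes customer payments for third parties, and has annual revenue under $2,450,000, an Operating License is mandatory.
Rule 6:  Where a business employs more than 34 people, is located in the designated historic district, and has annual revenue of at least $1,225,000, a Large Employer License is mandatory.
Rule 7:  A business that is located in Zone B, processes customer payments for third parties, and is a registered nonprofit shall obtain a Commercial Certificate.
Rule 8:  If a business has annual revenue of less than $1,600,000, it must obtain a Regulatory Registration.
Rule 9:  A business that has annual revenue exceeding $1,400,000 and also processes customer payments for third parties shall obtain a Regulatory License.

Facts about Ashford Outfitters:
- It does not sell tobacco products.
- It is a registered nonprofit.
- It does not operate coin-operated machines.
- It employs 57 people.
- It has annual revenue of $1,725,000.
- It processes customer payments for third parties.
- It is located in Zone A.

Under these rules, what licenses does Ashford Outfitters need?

Rule 1: is located in Zone A; is a registered nonprofit (not: is a worker-owned cooperative) → Trade License not required.
Rule 2: is a registered nonprofit (not: is a franchise of a national chain) → General Business Certificate not required.
Rule 3: employees 57 < 70 → General Business License not required.
Rule 4: General Business Certificate is not required → no effect.
Rule 5: employees 57 ≥ 31; processes customer payments for third parties; revenue $1,725,000 < $2,450,000 → Operating License required.
Rule 6: employees 57 > 34; is located in Zone A (not: is located in the designated historic district); revenue $1,725,000 ≥ $1,225,000 → Large Employer License not required.
Rule 7: is located in Zone A (not: is located in Zone B); processes customer payments for third parties; is a registered nonprofit → Commercial Certificate not required.
Rule 8: revenue $1,725,000 ≥ $1,600,000 → Regulatory Registration not required.
Rule 9: revenue $1,725,000 > $1,400,000; processes customer payments for third parties → Regulatory License required.

Operating License, Regulatory License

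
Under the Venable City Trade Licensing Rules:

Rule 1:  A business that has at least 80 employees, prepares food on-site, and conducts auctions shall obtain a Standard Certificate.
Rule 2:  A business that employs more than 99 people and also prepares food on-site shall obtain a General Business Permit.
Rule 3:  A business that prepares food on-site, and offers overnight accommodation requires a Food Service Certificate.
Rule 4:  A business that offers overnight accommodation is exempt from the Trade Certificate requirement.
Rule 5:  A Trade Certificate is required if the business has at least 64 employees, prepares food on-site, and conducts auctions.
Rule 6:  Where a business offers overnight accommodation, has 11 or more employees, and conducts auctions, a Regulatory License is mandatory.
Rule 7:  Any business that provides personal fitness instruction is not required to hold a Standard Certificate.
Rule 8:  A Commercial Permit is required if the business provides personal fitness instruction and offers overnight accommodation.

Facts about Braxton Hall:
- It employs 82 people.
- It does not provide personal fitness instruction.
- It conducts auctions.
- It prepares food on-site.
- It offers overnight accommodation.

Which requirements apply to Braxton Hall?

Rule 1: employees 82 ≥ 80; prepares food on-site; conducts auctions → Standard Certificate required.
Rule 2: employees 82 ≤ 99; prepares food on-site → General Business Permit not required.
Rule 3: prepares food on-site; offers overnight accommodation → Food Service Certificate required.
Rule 4: offers overnight accommodation → exempt from Trade Certificate.
Rule 5: employees 82 ≥ 64; prepares food on-site; conducts auctions → Trade Certificate required.
Rule 6: offers overnight accommodation; employees 82 ≥ 11; conducts auctions → Regulatory License required.
Rule 7: does not provide personal fitness instruction → Standard Certificate exemption does not apply.
Rule 8: does not provide personal fitness instruction; offers overnight accommodation → Commercial Permit not required.

Food Service Certificate, Regulatory License, Standard Certificate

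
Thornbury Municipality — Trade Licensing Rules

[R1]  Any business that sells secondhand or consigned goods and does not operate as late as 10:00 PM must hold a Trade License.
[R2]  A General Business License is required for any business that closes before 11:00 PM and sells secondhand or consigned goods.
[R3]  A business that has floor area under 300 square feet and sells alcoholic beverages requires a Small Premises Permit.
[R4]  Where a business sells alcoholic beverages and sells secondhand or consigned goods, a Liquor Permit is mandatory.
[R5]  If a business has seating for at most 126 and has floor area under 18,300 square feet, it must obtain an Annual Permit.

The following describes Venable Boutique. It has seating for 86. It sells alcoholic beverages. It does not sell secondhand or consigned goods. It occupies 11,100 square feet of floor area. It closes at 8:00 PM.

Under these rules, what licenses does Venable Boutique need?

Annual Permit

[R1] does not sell secondhand or consigned goods; closes 8:00 PM, at/before 10:00 PM → Trade License not required.
[R2] closes 8:00 PM, at/before 11:00 PM; does not sell secondhand or consigned goods → General Business License not required.
[R3] floor area 11,100 square feet ≥ 300 square feet; sells alcoholic beverages → Small Premises Permit not required.
[R4] sells alcoholic beverages; does not sell secondhand or consigned goods → Liquor Permit not required.
[R5] seating 86 ≤ 126; floor area 11,100 square feet < 18,300 square feet → Annual Permit required.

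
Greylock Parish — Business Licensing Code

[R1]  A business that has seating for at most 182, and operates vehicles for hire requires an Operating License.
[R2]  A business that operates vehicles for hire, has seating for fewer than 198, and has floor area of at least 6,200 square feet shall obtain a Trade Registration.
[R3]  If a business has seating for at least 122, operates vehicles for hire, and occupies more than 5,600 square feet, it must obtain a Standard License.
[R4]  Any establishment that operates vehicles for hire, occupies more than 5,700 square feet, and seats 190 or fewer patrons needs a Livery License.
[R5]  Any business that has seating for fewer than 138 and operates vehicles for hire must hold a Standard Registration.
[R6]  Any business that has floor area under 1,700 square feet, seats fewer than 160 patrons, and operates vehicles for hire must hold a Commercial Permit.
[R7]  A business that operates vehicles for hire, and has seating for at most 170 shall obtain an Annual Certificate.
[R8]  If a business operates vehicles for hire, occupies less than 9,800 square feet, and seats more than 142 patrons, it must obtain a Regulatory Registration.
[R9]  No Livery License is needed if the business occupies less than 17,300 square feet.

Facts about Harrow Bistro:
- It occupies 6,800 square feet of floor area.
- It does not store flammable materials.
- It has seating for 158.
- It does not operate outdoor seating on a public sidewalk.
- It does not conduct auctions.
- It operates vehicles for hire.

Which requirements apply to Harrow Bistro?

[R1] seating 158 ≤ 182; operates vehicles for hire → Operating License required.
[R2] operates vehicles for hire; seating 158 < 198; floor area 6,800 square feet ≥ 6,200 square feet → Trade Registration required.
[R3] seating 158 ≥ 122; operates vehicles for hire; floor area 6,800 square feet > 5,600 square feet → Standard License required.
[R4] operates vehicles for hire; floor area 6,800 square feet > 5,700 square feet; seating 158 ≤ 190 → Livery License required.
[R5] seating 158 ≥ 138; operates vehicles for hire → Standard Registration not required.
[R6] floor area 6,800 square feet ≥ 1,700 square feet; seating 158 < 160; operates vehicles for hire → Commercial Permit not required.
[R7] operates vehicles for hire; seating 158 ≤ 170 → Annual Certificate required.
[R8] operates vehicles for hire; floor area 6,800 square feet < 9,800 square feet; seating 158 > 142 → Regulatory Registration required.
[R9] floor area 6,800 square feet < 17,300 square feet → exempt from Livery License.

Annual Certificate, Operating License, Regulatory Registration, Standard License, Trade Registration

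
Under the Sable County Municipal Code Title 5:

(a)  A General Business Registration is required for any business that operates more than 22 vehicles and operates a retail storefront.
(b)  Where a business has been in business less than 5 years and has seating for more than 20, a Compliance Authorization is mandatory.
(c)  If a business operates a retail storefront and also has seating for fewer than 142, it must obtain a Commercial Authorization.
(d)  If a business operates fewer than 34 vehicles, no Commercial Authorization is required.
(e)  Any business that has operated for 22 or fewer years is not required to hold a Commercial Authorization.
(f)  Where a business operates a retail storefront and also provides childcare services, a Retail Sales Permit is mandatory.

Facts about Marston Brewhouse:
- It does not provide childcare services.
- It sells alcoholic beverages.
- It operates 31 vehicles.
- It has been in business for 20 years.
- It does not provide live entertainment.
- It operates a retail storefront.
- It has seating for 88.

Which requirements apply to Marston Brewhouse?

(a) vehicles 31 > 22; operates a retail storefront → General Business Registration required.
(b) years in business 20 ≥ 5; seating 88 > 20 → Compliance Authorization not required.
(c) operates a retail storefront; seating 88 < 142 → Commercial Authorization required.
(d) vehicles 31 < 34 → exempt from Commercial Authorization.
(e) years in business 20 ≤ 22 → exempt from Commercial Authorization.
(f) operates a retail storefront; does not provide childcare services → Retail Sales Permit not required.

General Business Registration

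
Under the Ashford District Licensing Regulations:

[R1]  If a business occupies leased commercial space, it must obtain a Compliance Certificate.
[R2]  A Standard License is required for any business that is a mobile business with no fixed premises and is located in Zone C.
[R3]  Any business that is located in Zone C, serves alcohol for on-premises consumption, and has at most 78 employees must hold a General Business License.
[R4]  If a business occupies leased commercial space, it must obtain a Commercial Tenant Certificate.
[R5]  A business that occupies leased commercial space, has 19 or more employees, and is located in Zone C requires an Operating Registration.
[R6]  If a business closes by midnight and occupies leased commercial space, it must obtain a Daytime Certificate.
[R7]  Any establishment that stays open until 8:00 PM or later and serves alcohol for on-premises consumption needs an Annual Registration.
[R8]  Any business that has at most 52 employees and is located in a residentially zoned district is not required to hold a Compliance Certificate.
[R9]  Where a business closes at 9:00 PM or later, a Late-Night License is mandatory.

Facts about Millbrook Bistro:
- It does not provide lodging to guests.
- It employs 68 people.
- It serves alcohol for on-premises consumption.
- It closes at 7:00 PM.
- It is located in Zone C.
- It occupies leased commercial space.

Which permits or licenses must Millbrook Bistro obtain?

Commercial Tenant Certificate, Compliance Certificate, Daytime Certificate, General Business License, Operating Registration

[R1] occupies leased commercial space → Compliance Certificate required.
[R2] occupies leased commercial space (not: is a mobile business with no fixed premises); is located in Zone C → Standard License not required.
[R3] is located in Zone C; serves alcohol for on-premises consumption; employees 68 ≤ 78 → General Business License required.
[R4] occupies leased commercial space → Commercial Tenant Certificate required.
[R5] occupies leased commercial space; employees 68 ≥ 19; is located in Zone C → Operating Registration required.
[R6] closes 7:00 PM, at/before midnight; occupies leased commercial space → Daytime Certificate required.
[R7] closes 7:00 PM, at/before 8:00 PM; serves alcohol for on-premises consumption → Annual Registration not required.
[R8] employees 68 > 52; is located in Zone C (not: is located in a residentially zoned district) → Compliance Certificate exemption does not apply.
[R9] closes 7:00 PM, at/before 9:00 PM → Late-Night License not required.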